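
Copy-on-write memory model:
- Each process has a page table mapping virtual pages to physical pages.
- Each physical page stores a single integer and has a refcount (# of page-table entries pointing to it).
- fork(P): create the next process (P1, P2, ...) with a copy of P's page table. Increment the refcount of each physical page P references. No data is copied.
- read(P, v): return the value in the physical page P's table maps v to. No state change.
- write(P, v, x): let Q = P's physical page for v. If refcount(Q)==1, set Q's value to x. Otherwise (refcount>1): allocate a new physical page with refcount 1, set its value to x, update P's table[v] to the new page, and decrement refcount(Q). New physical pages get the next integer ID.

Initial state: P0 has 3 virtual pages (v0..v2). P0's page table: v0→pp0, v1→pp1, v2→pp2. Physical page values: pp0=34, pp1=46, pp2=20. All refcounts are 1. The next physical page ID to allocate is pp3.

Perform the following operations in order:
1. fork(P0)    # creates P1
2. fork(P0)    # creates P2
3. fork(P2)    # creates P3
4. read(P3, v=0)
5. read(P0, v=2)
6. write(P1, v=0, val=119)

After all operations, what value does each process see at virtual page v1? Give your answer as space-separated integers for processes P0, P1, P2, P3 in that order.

Answer: 46 46 46 46

Derivation:
Op 1: fork(P0) -> P1. 3 ppages; refcounts: pp0:2 pp1:2 pp2:2
Op 2: fork(P0) -> P2. 3 ppages; refcounts: pp0:3 pp1:3 pp2:3
Op 3: fork(P2) -> P3. 3 ppages; refcounts: pp0:4 pp1:4 pp2:4
Op 4: read(P3, v0) -> 34. No state change.
Op 5: read(P0, v2) -> 20. No state change.
Op 6: write(P1, v0, 119). refcount(pp0)=4>1 -> COPY to pp3. 4 ppages; refcounts: pp0:3 pp1:4 pp2:4 pp3:1
P0: v1 -> pp1 = 46
P1: v1 -> pp1 = 46
P2: v1 -> pp1 = 46
P3: v1 -> pp1 = 46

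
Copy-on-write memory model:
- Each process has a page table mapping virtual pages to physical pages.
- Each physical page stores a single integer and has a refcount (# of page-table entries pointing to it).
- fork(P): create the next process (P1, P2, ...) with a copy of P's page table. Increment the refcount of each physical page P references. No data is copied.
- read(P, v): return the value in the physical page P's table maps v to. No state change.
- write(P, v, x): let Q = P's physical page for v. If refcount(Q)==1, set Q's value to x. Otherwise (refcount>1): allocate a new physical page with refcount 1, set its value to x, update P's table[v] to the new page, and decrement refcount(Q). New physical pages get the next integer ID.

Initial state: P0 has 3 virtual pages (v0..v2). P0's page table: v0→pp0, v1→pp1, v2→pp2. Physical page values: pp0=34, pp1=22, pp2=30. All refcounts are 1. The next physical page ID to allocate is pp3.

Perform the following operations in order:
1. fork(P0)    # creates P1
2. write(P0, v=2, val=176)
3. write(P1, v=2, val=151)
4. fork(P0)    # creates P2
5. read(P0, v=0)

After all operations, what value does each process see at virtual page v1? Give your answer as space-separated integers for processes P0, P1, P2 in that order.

Op 1: fork(P0) -> P1. 3 ppages; refcounts: pp0:2 pp1:2 pp2:2
Op 2: write(P0, v2, 176). refcount(pp2)=2>1 -> COPY to pp3. 4 ppages; refcounts: pp0:2 pp1:2 pp2:1 pp3:1
Op 3: write(P1, v2, 151). refcount(pp2)=1 -> write in place. 4 ppages; refcounts: pp0:2 pp1:2 pp2:1 pp3:1
Op 4: fork(P0) -> P2. 4 ppages; refcounts: pp0:3 pp1:3 pp2:1 pp3:2
Op 5: read(P0, v0) -> 34. No state change.
P0: v1 -> pp1 = 22
P1: v1 -> pp1 = 22
P2: v1 -> pp1 = 22

Answer: 22 22 22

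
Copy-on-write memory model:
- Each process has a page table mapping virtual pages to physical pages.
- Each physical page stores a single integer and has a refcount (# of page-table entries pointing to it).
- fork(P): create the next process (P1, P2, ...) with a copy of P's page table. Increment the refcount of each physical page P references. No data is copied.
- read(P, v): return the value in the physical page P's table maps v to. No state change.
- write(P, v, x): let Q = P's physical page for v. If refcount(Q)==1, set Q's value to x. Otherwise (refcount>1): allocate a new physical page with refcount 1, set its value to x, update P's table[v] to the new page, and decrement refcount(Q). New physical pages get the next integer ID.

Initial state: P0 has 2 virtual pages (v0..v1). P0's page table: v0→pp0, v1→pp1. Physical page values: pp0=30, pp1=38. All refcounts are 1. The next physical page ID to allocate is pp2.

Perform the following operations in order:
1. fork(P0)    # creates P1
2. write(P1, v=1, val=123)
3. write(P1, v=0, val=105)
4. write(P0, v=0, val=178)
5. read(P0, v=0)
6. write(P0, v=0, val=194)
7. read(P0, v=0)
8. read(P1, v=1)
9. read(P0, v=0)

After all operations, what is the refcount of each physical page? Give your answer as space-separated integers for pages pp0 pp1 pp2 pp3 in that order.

Op 1: fork(P0) -> P1. 2 ppages; refcounts: pp0:2 pp1:2
Op 2: write(P1, v1, 123). refcount(pp1)=2>1 -> COPY to pp2. 3 ppages; refcounts: pp0:2 pp1:1 pp2:1
Op 3: write(P1, v0, 105). refcount(pp0)=2>1 -> COPY to pp3. 4 ppages; refcounts: pp0:1 pp1:1 pp2:1 pp3:1
Op 4: write(P0, v0, 178). refcount(pp0)=1 -> write in place. 4 ppages; refcounts: pp0:1 pp1:1 pp2:1 pp3:1
Op 5: read(P0, v0) -> 178. No state change.
Op 6: write(P0, v0, 194). refcount(pp0)=1 -> write in place. 4 ppages; refcounts: pp0:1 pp1:1 pp2:1 pp3:1
Op 7: read(P0, v0) -> 194. No state change.
Op 8: read(P1, v1) -> 123. No state change.
Op 9: read(P0, v0) -> 194. No state change.

Answer: 1 1 1 1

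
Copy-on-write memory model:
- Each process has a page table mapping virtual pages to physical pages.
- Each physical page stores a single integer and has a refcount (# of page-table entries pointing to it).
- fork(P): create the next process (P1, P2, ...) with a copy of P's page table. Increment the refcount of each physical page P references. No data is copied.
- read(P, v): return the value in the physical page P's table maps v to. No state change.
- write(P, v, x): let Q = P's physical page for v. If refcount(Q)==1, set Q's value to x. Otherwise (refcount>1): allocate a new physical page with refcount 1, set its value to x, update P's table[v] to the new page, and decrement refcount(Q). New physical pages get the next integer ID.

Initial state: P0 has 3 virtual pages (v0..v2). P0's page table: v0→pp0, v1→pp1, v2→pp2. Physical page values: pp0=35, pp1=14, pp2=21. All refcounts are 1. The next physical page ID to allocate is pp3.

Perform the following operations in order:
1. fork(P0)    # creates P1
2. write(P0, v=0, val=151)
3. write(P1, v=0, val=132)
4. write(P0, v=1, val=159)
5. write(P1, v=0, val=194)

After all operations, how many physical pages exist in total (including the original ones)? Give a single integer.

Answer: 5

Derivation:
Op 1: fork(P0) -> P1. 3 ppages; refcounts: pp0:2 pp1:2 pp2:2
Op 2: write(P0, v0, 151). refcount(pp0)=2>1 -> COPY to pp3. 4 ppages; refcounts: pp0:1 pp1:2 pp2:2 pp3:1
Op 3: write(P1, v0, 132). refcount(pp0)=1 -> write in place. 4 ppages; refcounts: pp0:1 pp1:2 pp2:2 pp3:1
Op 4: write(P0, v1, 159). refcount(pp1)=2>1 -> COPY to pp4. 5 ppages; refcounts: pp0:1 pp1:1 pp2:2 pp3:1 pp4:1
Op 5: write(P1, v0, 194). refcount(pp0)=1 -> write in place. 5 ppages; refcounts: pp0:1 pp1:1 pp2:2 pp3:1 pp4:1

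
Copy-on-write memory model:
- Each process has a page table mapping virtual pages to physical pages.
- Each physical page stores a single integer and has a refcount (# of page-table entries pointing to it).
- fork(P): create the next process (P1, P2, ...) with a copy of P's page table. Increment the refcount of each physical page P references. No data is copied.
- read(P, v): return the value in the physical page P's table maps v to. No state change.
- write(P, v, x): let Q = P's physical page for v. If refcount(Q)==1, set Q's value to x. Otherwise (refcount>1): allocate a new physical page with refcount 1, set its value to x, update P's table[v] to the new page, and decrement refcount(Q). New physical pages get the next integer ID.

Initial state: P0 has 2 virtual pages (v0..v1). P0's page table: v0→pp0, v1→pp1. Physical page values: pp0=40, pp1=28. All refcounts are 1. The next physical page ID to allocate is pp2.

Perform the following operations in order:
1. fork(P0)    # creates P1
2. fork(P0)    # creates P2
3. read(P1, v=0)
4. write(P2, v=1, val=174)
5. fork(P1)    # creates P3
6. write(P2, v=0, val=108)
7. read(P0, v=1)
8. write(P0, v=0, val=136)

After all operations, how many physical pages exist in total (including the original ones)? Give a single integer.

Answer: 5

Derivation:
Op 1: fork(P0) -> P1. 2 ppages; refcounts: pp0:2 pp1:2
Op 2: fork(P0) -> P2. 2 ppages; refcounts: pp0:3 pp1:3
Op 3: read(P1, v0) -> 40. No state change.
Op 4: write(P2, v1, 174). refcount(pp1)=3>1 -> COPY to pp2. 3 ppages; refcounts: pp0:3 pp1:2 pp2:1
Op 5: fork(P1) -> P3. 3 ppages; refcounts: pp0:4 pp1:3 pp2:1
Op 6: write(P2, v0, 108). refcount(pp0)=4>1 -> COPY to pp3. 4 ppages; refcounts: pp0:3 pp1:3 pp2:1 pp3:1
Op 7: read(P0, v1) -> 28. No state change.
Op 8: write(P0, v0, 136). refcount(pp0)=3>1 -> COPY to pp4. 5 ppages; refcounts: pp0:2 pp1:3 pp2:1 pp3:1 pp4:1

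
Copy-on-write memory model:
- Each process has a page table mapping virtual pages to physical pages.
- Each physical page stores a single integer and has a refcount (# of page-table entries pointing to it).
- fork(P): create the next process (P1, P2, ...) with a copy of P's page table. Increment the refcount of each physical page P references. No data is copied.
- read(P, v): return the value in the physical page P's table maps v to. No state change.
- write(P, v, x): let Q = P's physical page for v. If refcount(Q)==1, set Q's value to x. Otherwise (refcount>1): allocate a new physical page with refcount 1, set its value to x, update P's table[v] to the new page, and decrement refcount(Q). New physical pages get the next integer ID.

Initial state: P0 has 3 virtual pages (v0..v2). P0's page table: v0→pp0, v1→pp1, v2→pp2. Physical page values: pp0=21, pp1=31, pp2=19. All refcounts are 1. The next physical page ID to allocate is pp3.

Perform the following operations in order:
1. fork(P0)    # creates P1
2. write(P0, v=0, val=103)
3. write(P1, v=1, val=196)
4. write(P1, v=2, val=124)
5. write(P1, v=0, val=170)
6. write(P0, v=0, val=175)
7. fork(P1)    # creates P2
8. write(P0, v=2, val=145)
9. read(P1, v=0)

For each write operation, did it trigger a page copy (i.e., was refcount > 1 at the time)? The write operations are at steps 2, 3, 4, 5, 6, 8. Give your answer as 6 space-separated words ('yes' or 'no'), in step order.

Op 1: fork(P0) -> P1. 3 ppages; refcounts: pp0:2 pp1:2 pp2:2
Op 2: write(P0, v0, 103). refcount(pp0)=2>1 -> COPY to pp3. 4 ppages; refcounts: pp0:1 pp1:2 pp2:2 pp3:1
Op 3: write(P1, v1, 196). refcount(pp1)=2>1 -> COPY to pp4. 5 ppages; refcounts: pp0:1 pp1:1 pp2:2 pp3:1 pp4:1
Op 4: write(P1, v2, 124). refcount(pp2)=2>1 -> COPY to pp5. 6 ppages; refcounts: pp0:1 pp1:1 pp2:1 pp3:1 pp4:1 pp5:1
Op 5: write(P1, v0, 170). refcount(pp0)=1 -> write in place. 6 ppages; refcounts: pp0:1 pp1:1 pp2:1 pp3:1 pp4:1 pp5:1
Op 6: write(P0, v0, 175). refcount(pp3)=1 -> write in place. 6 ppages; refcounts: pp0:1 pp1:1 pp2:1 pp3:1 pp4:1 pp5:1
Op 7: fork(P1) -> P2. 6 ppages; refcounts: pp0:2 pp1:1 pp2:1 pp3:1 pp4:2 pp5:2
Op 8: write(P0, v2, 145). refcount(pp2)=1 -> write in place. 6 ppages; refcounts: pp0:2 pp1:1 pp2:1 pp3:1 pp4:2 pp5:2
Op 9: read(P1, v0) -> 170. No state change.

yes yes yes no no no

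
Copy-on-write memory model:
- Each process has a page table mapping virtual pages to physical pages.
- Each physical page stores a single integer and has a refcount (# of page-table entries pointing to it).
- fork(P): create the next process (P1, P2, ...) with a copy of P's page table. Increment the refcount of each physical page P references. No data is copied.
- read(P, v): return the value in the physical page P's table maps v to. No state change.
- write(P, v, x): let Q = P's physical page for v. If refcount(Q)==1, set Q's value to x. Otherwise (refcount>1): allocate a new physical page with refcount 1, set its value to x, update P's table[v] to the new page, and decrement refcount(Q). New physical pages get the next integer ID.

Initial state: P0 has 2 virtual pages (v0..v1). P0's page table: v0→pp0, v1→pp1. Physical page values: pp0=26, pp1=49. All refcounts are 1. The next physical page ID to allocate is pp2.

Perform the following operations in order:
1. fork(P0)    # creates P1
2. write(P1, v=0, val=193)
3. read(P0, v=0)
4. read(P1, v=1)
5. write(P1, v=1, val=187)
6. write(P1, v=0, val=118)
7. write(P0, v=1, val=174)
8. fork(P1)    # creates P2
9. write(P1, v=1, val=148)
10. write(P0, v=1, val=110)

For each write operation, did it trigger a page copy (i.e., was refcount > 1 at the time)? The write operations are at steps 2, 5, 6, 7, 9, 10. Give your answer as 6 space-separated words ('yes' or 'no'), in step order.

Op 1: fork(P0) -> P1. 2 ppages; refcounts: pp0:2 pp1:2
Op 2: write(P1, v0, 193). refcount(pp0)=2>1 -> COPY to pp2. 3 ppages; refcounts: pp0:1 pp1:2 pp2:1
Op 3: read(P0, v0) -> 26. No state change.
Op 4: read(P1, v1) -> 49. No state change.
Op 5: write(P1, v1, 187). refcount(pp1)=2>1 -> COPY to pp3. 4 ppages; refcounts: pp0:1 pp1:1 pp2:1 pp3:1
Op 6: write(P1, v0, 118). refcount(pp2)=1 -> write in place. 4 ppages; refcounts: pp0:1 pp1:1 pp2:1 pp3:1
Op 7: write(P0, v1, 174). refcount(pp1)=1 -> write in place. 4 ppages; refcounts: pp0:1 pp1:1 pp2:1 pp3:1
Op 8: fork(P1) -> P2. 4 ppages; refcounts: pp0:1 pp1:1 pp2:2 pp3:2
Op 9: write(P1, v1, 148). refcount(pp3)=2>1 -> COPY to pp4. 5 ppages; refcounts: pp0:1 pp1:1 pp2:2 pp3:1 pp4:1
Op 10: write(P0, v1, 110). refcount(pp1)=1 -> write in place. 5 ppages; refcounts: pp0:1 pp1:1 pp2:2 pp3:1 pp4:1

yes yes no no yes no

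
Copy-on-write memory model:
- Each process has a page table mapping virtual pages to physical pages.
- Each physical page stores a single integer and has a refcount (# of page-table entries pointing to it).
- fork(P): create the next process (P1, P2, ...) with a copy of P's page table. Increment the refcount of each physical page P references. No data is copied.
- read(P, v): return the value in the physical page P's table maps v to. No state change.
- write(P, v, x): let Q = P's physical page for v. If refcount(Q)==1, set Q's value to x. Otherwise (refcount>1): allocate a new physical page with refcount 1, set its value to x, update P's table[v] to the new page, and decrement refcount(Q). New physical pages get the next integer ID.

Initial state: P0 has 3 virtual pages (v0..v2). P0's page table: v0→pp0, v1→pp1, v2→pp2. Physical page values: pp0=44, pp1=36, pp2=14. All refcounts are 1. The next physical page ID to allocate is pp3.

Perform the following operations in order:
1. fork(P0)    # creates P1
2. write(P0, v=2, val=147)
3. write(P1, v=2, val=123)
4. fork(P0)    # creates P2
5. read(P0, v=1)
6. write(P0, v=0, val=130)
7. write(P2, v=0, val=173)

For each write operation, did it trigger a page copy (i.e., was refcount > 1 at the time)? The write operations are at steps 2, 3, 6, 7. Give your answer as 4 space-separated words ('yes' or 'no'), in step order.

Op 1: fork(P0) -> P1. 3 ppages; refcounts: pp0:2 pp1:2 pp2:2
Op 2: write(P0, v2, 147). refcount(pp2)=2>1 -> COPY to pp3. 4 ppages; refcounts: pp0:2 pp1:2 pp2:1 pp3:1
Op 3: write(P1, v2, 123). refcount(pp2)=1 -> write in place. 4 ppages; refcounts: pp0:2 pp1:2 pp2:1 pp3:1
Op 4: fork(P0) -> P2. 4 ppages; refcounts: pp0:3 pp1:3 pp2:1 pp3:2
Op 5: read(P0, v1) -> 36. No state change.
Op 6: write(P0, v0, 130). refcount(pp0)=3>1 -> COPY to pp4. 5 ppages; refcounts: pp0:2 pp1:3 pp2:1 pp3:2 pp4:1
Op 7: write(P2, v0, 173). refcount(pp0)=2>1 -> COPY to pp5. 6 ppages; refcounts: pp0:1 pp1:3 pp2:1 pp3:2 pp4:1 pp5:1

yes no yes yes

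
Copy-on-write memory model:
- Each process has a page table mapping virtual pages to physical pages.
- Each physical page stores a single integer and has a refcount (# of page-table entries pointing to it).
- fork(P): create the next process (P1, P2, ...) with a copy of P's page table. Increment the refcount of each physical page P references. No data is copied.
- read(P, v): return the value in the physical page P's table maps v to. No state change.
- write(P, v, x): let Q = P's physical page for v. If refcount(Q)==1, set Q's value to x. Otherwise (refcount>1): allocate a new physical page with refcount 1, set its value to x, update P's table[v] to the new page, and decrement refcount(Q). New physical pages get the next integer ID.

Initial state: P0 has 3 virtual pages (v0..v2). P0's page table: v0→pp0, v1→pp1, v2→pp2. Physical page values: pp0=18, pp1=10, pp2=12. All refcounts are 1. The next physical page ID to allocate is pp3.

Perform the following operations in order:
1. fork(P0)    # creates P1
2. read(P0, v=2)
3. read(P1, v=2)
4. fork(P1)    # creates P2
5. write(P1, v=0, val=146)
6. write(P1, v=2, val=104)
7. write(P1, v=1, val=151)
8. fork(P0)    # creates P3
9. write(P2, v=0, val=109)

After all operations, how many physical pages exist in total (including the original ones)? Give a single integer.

Answer: 7

Derivation:
Op 1: fork(P0) -> P1. 3 ppages; refcounts: pp0:2 pp1:2 pp2:2
Op 2: read(P0, v2) -> 12. No state change.
Op 3: read(P1, v2) -> 12. No state change.
Op 4: fork(P1) -> P2. 3 ppages; refcounts: pp0:3 pp1:3 pp2:3
Op 5: write(P1, v0, 146). refcount(pp0)=3>1 -> COPY to pp3. 4 ppages; refcounts: pp0:2 pp1:3 pp2:3 pp3:1
Op 6: write(P1, v2, 104). refcount(pp2)=3>1 -> COPY to pp4. 5 ppages; refcounts: pp0:2 pp1:3 pp2:2 pp3:1 pp4:1
Op 7: write(P1, v1, 151). refcount(pp1)=3>1 -> COPY to pp5. 6 ppages; refcounts: pp0:2 pp1:2 pp2:2 pp3:1 pp4:1 pp5:1
Op 8: fork(P0) -> P3. 6 ppages; refcounts: pp0:3 pp1:3 pp2:3 pp3:1 pp4:1 pp5:1
Op 9: write(P2, v0, 109). refcount(pp0)=3>1 -> COPY to pp6. 7 ppages; refcounts: pp0:2 pp1:3 pp2:3 pp3:1 pp4:1 pp5:1 pp6:1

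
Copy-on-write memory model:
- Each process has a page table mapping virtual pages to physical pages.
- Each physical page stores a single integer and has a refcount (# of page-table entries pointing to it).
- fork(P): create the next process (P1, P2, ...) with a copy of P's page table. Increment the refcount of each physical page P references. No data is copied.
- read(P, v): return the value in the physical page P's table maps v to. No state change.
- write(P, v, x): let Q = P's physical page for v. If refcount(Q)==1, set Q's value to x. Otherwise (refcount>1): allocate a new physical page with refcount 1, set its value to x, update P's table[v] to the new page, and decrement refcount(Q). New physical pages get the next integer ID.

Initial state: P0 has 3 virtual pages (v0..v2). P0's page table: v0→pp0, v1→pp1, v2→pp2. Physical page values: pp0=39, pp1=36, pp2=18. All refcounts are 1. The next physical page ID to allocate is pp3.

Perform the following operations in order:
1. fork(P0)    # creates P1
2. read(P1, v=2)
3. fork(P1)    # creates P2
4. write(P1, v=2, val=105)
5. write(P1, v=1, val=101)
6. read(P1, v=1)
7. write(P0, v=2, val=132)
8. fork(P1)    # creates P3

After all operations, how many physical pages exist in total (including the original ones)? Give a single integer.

Op 1: fork(P0) -> P1. 3 ppages; refcounts: pp0:2 pp1:2 pp2:2
Op 2: read(P1, v2) -> 18. No state change.
Op 3: fork(P1) -> P2. 3 ppages; refcounts: pp0:3 pp1:3 pp2:3
Op 4: write(P1, v2, 105). refcount(pp2)=3>1 -> COPY to pp3. 4 ppages; refcounts: pp0:3 pp1:3 pp2:2 pp3:1
Op 5: write(P1, v1, 101). refcount(pp1)=3>1 -> COPY to pp4. 5 ppages; refcounts: pp0:3 pp1:2 pp2:2 pp3:1 pp4:1
Op 6: read(P1, v1) -> 101. No state change.
Op 7: write(P0, v2, 132). refcount(pp2)=2>1 -> COPY to pp5. 6 ppages; refcounts: pp0:3 pp1:2 pp2:1 pp3:1 pp4:1 pp5:1
Op 8: fork(P1) -> P3. 6 ppages; refcounts: pp0:4 pp1:2 pp2:1 pp3:2 pp4:2 pp5:1

Answer: 6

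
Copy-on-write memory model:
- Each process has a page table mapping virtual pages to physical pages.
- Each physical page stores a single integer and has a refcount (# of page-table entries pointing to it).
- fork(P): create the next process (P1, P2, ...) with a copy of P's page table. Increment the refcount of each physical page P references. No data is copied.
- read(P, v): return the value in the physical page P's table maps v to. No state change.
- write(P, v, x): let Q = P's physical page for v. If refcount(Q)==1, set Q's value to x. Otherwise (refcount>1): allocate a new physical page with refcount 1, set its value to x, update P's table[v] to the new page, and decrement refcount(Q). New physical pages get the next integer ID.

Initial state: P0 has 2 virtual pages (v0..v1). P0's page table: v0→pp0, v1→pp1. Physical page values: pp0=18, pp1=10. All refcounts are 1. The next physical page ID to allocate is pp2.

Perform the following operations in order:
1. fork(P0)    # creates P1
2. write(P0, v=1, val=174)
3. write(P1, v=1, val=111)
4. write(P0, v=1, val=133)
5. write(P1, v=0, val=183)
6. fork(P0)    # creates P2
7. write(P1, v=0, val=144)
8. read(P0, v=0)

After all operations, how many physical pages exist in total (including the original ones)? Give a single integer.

Answer: 4

Derivation:
Op 1: fork(P0) -> P1. 2 ppages; refcounts: pp0:2 pp1:2
Op 2: write(P0, v1, 174). refcount(pp1)=2>1 -> COPY to pp2. 3 ppages; refcounts: pp0:2 pp1:1 pp2:1
Op 3: write(P1, v1, 111). refcount(pp1)=1 -> write in place. 3 ppages; refcounts: pp0:2 pp1:1 pp2:1
Op 4: write(P0, v1, 133). refcount(pp2)=1 -> write in place. 3 ppages; refcounts: pp0:2 pp1:1 pp2:1
Op 5: write(P1, v0, 183). refcount(pp0)=2>1 -> COPY to pp3. 4 ppages; refcounts: pp0:1 pp1:1 pp2:1 pp3:1
Op 6: fork(P0) -> P2. 4 ppages; refcounts: pp0:2 pp1:1 pp2:2 pp3:1
Op 7: write(P1, v0, 144). refcount(pp3)=1 -> write in place. 4 ppages; refcounts: pp0:2 pp1:1 pp2:2 pp3:1
Op 8: read(P0, v0) -> 18. No state change.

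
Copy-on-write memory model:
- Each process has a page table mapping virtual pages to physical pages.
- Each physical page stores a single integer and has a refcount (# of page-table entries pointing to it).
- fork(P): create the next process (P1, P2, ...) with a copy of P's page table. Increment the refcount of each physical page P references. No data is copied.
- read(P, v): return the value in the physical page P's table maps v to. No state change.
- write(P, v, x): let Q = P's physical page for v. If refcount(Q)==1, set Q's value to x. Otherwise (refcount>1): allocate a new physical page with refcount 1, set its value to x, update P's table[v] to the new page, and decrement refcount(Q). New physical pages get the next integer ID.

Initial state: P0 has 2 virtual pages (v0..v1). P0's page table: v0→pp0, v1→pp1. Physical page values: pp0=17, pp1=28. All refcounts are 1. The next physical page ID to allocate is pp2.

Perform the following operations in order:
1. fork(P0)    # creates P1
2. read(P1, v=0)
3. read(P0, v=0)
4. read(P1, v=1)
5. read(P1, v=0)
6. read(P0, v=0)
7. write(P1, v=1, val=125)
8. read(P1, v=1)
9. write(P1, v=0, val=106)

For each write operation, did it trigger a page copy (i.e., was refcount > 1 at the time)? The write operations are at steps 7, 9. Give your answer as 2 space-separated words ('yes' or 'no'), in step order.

Op 1: fork(P0) -> P1. 2 ppages; refcounts: pp0:2 pp1:2
Op 2: read(P1, v0) -> 17. No state change.
Op 3: read(P0, v0) -> 17. No state change.
Op 4: read(P1, v1) -> 28. No state change.
Op 5: read(P1, v0) -> 17. No state change.
Op 6: read(P0, v0) -> 17. No state change.
Op 7: write(P1, v1, 125). refcount(pp1)=2>1 -> COPY to pp2. 3 ppages; refcounts: pp0:2 pp1:1 pp2:1
Op 8: read(P1, v1) -> 125. No state change.
Op 9: write(P1, v0, 106). refcount(pp0)=2>1 -> COPY to pp3. 4 ppages; refcounts: pp0:1 pp1:1 pp2:1 pp3:1

yes yes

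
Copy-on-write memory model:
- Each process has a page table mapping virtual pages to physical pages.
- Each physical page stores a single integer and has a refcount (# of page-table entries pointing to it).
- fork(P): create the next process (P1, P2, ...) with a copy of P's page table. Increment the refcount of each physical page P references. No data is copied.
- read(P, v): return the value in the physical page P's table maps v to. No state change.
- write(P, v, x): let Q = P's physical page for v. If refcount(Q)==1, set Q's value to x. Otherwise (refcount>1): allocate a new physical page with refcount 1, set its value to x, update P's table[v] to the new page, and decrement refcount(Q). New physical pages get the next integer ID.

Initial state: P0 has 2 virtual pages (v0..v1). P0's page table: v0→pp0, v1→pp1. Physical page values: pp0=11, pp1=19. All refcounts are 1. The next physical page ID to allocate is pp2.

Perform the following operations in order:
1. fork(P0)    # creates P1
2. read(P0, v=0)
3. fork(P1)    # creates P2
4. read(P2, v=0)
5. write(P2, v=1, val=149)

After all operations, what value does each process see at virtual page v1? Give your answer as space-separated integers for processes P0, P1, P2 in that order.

Op 1: fork(P0) -> P1. 2 ppages; refcounts: pp0:2 pp1:2
Op 2: read(P0, v0) -> 11. No state change.
Op 3: fork(P1) -> P2. 2 ppages; refcounts: pp0:3 pp1:3
Op 4: read(P2, v0) -> 11. No state change.
Op 5: write(P2, v1, 149). refcount(pp1)=3>1 -> COPY to pp2. 3 ppages; refcounts: pp0:3 pp1:2 pp2:1
P0: v1 -> pp1 = 19
P1: v1 -> pp1 = 19
P2: v1 -> pp2 = 149

Answer: 19 19 149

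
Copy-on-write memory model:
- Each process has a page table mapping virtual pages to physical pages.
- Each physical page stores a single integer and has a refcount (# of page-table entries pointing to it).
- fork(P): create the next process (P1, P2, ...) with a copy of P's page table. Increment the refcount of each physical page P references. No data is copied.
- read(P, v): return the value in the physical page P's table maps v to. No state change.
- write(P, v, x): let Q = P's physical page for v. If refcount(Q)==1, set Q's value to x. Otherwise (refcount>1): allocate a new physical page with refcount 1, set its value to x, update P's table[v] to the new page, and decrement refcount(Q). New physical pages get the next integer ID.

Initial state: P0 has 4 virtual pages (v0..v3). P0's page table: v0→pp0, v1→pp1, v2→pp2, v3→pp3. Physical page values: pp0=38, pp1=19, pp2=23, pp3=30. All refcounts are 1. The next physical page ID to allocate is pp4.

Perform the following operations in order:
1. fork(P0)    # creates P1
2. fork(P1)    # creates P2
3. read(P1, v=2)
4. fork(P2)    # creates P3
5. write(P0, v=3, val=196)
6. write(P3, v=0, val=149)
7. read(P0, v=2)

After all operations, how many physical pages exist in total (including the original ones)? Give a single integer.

Op 1: fork(P0) -> P1. 4 ppages; refcounts: pp0:2 pp1:2 pp2:2 pp3:2
Op 2: fork(P1) -> P2. 4 ppages; refcounts: pp0:3 pp1:3 pp2:3 pp3:3
Op 3: read(P1, v2) -> 23. No state change.
Op 4: fork(P2) -> P3. 4 ppages; refcounts: pp0:4 pp1:4 pp2:4 pp3:4
Op 5: write(P0, v3, 196). refcount(pp3)=4>1 -> COPY to pp4. 5 ppages; refcounts: pp0:4 pp1:4 pp2:4 pp3:3 pp4:1
Op 6: write(P3, v0, 149). refcount(pp0)=4>1 -> COPY to pp5. 6 ppages; refcounts: pp0:3 pp1:4 pp2:4 pp3:3 pp4:1 pp5:1
Op 7: read(P0, v2) -> 23. No state change.

Answer: 6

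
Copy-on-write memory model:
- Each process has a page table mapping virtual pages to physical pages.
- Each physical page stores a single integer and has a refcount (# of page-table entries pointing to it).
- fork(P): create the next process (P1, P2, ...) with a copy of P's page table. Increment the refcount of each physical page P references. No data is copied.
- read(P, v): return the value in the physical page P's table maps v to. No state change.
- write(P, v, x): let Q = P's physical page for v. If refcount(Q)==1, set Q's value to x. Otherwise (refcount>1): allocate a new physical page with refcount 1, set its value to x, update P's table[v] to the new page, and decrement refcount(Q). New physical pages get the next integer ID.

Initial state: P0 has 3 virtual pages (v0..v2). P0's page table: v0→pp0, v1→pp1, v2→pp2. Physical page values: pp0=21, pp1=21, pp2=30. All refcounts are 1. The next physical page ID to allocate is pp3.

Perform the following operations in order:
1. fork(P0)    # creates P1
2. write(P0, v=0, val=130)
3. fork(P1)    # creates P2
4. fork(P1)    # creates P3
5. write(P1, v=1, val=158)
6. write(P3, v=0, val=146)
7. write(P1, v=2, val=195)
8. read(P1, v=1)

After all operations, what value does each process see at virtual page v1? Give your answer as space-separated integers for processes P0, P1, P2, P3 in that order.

Answer: 21 158 21 21

Derivation:
Op 1: fork(P0) -> P1. 3 ppages; refcounts: pp0:2 pp1:2 pp2:2
Op 2: write(P0, v0, 130). refcount(pp0)=2>1 -> COPY to pp3. 4 ppages; refcounts: pp0:1 pp1:2 pp2:2 pp3:1
Op 3: fork(P1) -> P2. 4 ppages; refcounts: pp0:2 pp1:3 pp2:3 pp3:1
Op 4: fork(P1) -> P3. 4 ppages; refcounts: pp0:3 pp1:4 pp2:4 pp3:1
Op 5: write(P1, v1, 158). refcount(pp1)=4>1 -> COPY to pp4. 5 ppages; refcounts: pp0:3 pp1:3 pp2:4 pp3:1 pp4:1
Op 6: write(P3, v0, 146). refcount(pp0)=3>1 -> COPY to pp5. 6 ppages; refcounts: pp0:2 pp1:3 pp2:4 pp3:1 pp4:1 pp5:1
Op 7: write(P1, v2, 195). refcount(pp2)=4>1 -> COPY to pp6. 7 ppages; refcounts: pp0:2 pp1:3 pp2:3 pp3:1 pp4:1 pp5:1 pp6:1
Op 8: read(P1, v1) -> 158. No state change.
P0: v1 -> pp1 = 21
P1: v1 -> pp4 = 158
P2: v1 -> pp1 = 21
P3: v1 -> pp1 = 21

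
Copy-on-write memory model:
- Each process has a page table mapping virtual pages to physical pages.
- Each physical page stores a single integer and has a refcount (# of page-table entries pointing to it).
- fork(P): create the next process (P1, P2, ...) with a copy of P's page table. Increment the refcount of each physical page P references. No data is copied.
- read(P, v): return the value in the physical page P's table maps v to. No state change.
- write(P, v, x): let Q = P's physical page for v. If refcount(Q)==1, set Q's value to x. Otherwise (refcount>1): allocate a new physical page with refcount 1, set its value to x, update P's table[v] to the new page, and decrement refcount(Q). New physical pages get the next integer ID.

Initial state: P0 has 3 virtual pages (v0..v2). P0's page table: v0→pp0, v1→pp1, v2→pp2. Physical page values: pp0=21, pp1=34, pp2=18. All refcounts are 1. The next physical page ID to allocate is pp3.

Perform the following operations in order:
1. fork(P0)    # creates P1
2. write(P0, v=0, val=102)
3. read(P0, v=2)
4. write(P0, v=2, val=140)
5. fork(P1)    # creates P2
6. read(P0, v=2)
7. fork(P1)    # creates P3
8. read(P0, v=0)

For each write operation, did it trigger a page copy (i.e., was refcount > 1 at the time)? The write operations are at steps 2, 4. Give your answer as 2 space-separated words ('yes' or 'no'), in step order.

Op 1: fork(P0) -> P1. 3 ppages; refcounts: pp0:2 pp1:2 pp2:2
Op 2: write(P0, v0, 102). refcount(pp0)=2>1 -> COPY to pp3. 4 ppages; refcounts: pp0:1 pp1:2 pp2:2 pp3:1
Op 3: read(P0, v2) -> 18. No state change.
Op 4: write(P0, v2, 140). refcount(pp2)=2>1 -> COPY to pp4. 5 ppages; refcounts: pp0:1 pp1:2 pp2:1 pp3:1 pp4:1
Op 5: fork(P1) -> P2. 5 ppages; refcounts: pp0:2 pp1:3 pp2:2 pp3:1 pp4:1
Op 6: read(P0, v2) -> 140. No state change.
Op 7: fork(P1) -> P3. 5 ppages; refcounts: pp0:3 pp1:4 pp2:3 pp3:1 pp4:1
Op 8: read(P0, v0) -> 102. No state change.

yes yes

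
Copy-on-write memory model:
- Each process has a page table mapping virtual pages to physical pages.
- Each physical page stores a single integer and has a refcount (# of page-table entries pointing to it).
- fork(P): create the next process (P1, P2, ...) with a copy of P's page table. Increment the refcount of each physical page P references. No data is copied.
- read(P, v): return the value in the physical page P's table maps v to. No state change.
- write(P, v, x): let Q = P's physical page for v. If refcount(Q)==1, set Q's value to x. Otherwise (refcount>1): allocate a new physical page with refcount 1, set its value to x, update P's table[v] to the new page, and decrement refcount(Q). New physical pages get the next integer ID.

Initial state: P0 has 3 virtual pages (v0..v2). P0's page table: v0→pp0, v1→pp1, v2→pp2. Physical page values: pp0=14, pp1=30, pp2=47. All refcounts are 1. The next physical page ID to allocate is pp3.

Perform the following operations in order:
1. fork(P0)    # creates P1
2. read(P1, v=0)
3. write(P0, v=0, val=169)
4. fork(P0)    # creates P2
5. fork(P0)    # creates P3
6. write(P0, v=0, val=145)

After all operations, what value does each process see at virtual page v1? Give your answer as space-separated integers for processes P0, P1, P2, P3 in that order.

Op 1: fork(P0) -> P1. 3 ppages; refcounts: pp0:2 pp1:2 pp2:2
Op 2: read(P1, v0) -> 14. No state change.
Op 3: write(P0, v0, 169). refcount(pp0)=2>1 -> COPY to pp3. 4 ppages; refcounts: pp0:1 pp1:2 pp2:2 pp3:1
Op 4: fork(P0) -> P2. 4 ppages; refcounts: pp0:1 pp1:3 pp2:3 pp3:2
Op 5: fork(P0) -> P3. 4 ppages; refcounts: pp0:1 pp1:4 pp2:4 pp3:3
Op 6: write(P0, v0, 145). refcount(pp3)=3>1 -> COPY to pp4. 5 ppages; refcounts: pp0:1 pp1:4 pp2:4 pp3:2 pp4:1
P0: v1 -> pp1 = 30
P1: v1 -> pp1 = 30
P2: v1 -> pp1 = 30
P3: v1 -> pp1 = 30

Answer: 30 30 30 30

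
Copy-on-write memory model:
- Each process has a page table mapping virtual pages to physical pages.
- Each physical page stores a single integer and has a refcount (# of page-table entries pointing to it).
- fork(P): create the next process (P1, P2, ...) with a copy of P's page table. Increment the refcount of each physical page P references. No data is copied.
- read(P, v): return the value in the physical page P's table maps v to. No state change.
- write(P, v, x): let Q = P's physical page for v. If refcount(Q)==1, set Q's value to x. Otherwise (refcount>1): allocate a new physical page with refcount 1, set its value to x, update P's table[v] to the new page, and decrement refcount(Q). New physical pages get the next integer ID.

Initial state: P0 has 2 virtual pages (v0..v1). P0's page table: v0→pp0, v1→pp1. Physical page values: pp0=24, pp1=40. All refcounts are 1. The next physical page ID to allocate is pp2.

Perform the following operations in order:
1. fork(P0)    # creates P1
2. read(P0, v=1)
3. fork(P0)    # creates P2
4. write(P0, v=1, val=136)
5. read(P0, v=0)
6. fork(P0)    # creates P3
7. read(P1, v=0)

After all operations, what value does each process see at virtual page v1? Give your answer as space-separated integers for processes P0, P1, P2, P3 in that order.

Answer: 136 40 40 136

Derivation:
Op 1: fork(P0) -> P1. 2 ppages; refcounts: pp0:2 pp1:2
Op 2: read(P0, v1) -> 40. No state change.
Op 3: fork(P0) -> P2. 2 ppages; refcounts: pp0:3 pp1:3
Op 4: write(P0, v1, 136). refcount(pp1)=3>1 -> COPY to pp2. 3 ppages; refcounts: pp0:3 pp1:2 pp2:1
Op 5: read(P0, v0) -> 24. No state change.
Op 6: fork(P0) -> P3. 3 ppages; refcounts: pp0:4 pp1:2 pp2:2
Op 7: read(P1, v0) -> 24. No state change.
P0: v1 -> pp2 = 136
P1: v1 -> pp1 = 40
P2: v1 -> pp1 = 40
P3: v1 -> pp2 = 136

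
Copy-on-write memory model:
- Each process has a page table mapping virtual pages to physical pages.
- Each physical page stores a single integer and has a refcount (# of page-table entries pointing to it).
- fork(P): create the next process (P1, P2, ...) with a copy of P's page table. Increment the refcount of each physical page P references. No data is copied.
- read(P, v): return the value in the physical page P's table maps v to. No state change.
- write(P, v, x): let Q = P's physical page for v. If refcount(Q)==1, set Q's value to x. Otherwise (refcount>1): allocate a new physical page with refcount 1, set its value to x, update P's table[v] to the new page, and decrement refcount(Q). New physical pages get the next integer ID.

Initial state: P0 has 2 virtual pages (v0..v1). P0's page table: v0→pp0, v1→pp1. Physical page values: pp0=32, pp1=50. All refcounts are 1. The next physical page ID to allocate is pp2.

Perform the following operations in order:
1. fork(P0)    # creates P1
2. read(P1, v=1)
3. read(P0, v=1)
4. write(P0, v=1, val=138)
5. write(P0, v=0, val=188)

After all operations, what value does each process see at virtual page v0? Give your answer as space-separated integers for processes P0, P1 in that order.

Answer: 188 32

Derivation:
Op 1: fork(P0) -> P1. 2 ppages; refcounts: pp0:2 pp1:2
Op 2: read(P1, v1) -> 50. No state change.
Op 3: read(P0, v1) -> 50. No state change.
Op 4: write(P0, v1, 138). refcount(pp1)=2>1 -> COPY to pp2. 3 ppages; refcounts: pp0:2 pp1:1 pp2:1
Op 5: write(P0, v0, 188). refcount(pp0)=2>1 -> COPY to pp3. 4 ppages; refcounts: pp0:1 pp1:1 pp2:1 pp3:1
P0: v0 -> pp3 = 188
P1: v0 -> pp0 = 32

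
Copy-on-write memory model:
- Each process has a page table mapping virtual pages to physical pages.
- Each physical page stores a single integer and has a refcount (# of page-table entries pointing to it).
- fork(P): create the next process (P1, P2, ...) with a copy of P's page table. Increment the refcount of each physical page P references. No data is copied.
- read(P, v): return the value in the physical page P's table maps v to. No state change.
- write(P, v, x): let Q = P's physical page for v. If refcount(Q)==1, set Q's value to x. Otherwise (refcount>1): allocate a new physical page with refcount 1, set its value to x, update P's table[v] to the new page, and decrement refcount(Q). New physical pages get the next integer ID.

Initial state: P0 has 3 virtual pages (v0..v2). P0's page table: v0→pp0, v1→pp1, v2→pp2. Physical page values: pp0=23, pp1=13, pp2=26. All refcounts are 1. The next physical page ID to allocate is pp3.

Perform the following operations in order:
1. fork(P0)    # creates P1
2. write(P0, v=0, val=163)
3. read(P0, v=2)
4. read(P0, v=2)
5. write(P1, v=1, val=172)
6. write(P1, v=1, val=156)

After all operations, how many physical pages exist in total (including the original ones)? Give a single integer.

Answer: 5

Derivation:
Op 1: fork(P0) -> P1. 3 ppages; refcounts: pp0:2 pp1:2 pp2:2
Op 2: write(P0, v0, 163). refcount(pp0)=2>1 -> COPY to pp3. 4 ppages; refcounts: pp0:1 pp1:2 pp2:2 pp3:1
Op 3: read(P0, v2) -> 26. No state change.
Op 4: read(P0, v2) -> 26. No state change.
Op 5: write(P1, v1, 172). refcount(pp1)=2>1 -> COPY to pp4. 5 ppages; refcounts: pp0:1 pp1:1 pp2:2 pp3:1 pp4:1
Op 6: write(P1, v1, 156). refcount(pp4)=1 -> write in place. 5 ppages; refcounts: pp0:1 pp1:1 pp2:2 pp3:1 pp4:1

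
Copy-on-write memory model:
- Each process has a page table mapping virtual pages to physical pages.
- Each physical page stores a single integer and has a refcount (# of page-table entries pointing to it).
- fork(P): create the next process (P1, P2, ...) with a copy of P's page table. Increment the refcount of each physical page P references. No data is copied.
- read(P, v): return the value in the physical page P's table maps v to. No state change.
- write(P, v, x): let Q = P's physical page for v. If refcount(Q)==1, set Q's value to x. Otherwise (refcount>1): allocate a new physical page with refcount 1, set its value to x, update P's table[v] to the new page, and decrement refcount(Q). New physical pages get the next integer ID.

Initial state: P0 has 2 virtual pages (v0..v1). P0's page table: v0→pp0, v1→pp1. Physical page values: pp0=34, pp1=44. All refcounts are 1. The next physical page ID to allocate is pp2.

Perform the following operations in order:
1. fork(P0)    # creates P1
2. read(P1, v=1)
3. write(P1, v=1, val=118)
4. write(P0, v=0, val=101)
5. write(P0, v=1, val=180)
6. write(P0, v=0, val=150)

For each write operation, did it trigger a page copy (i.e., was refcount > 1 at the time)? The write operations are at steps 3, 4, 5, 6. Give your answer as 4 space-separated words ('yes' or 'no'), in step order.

Op 1: fork(P0) -> P1. 2 ppages; refcounts: pp0:2 pp1:2
Op 2: read(P1, v1) -> 44. No state change.
Op 3: write(P1, v1, 118). refcount(pp1)=2>1 -> COPY to pp2. 3 ppages; refcounts: pp0:2 pp1:1 pp2:1
Op 4: write(P0, v0, 101). refcount(pp0)=2>1 -> COPY to pp3. 4 ppages; refcounts: pp0:1 pp1:1 pp2:1 pp3:1
Op 5: write(P0, v1, 180). refcount(pp1)=1 -> write in place. 4 ppages; refcounts: pp0:1 pp1:1 pp2:1 pp3:1
Op 6: write(P0, v0, 150). refcount(pp3)=1 -> write in place. 4 ppages; refcounts: pp0:1 pp1:1 pp2:1 pp3:1

yes yes no no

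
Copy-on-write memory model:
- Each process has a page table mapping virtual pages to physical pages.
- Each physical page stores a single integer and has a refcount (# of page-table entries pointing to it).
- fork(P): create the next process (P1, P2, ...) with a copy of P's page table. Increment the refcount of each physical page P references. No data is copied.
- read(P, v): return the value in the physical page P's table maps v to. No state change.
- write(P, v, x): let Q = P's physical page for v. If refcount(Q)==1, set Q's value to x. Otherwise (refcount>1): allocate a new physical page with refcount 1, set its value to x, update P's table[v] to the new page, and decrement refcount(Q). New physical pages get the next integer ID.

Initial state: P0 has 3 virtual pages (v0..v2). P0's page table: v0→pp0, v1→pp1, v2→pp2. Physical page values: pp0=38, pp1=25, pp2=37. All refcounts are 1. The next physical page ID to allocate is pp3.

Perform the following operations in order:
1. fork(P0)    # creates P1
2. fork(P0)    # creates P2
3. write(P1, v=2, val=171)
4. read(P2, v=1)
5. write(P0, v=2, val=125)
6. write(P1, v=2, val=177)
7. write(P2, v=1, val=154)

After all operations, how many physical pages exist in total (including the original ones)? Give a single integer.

Answer: 6

Derivation:
Op 1: fork(P0) -> P1. 3 ppages; refcounts: pp0:2 pp1:2 pp2:2
Op 2: fork(P0) -> P2. 3 ppages; refcounts: pp0:3 pp1:3 pp2:3
Op 3: write(P1, v2, 171). refcount(pp2)=3>1 -> COPY to pp3. 4 ppages; refcounts: pp0:3 pp1:3 pp2:2 pp3:1
Op 4: read(P2, v1) -> 25. No state change.
Op 5: write(P0, v2, 125). refcount(pp2)=2>1 -> COPY to pp4. 5 ppages; refcounts: pp0:3 pp1:3 pp2:1 pp3:1 pp4:1
Op 6: write(P1, v2, 177). refcount(pp3)=1 -> write in place. 5 ppages; refcounts: pp0:3 pp1:3 pp2:1 pp3:1 pp4:1
Op 7: write(P2, v1, 154). refcount(pp1)=3>1 -> COPY to pp5. 6 ppages; refcounts: pp0:3 pp1:2 pp2:1 pp3:1 pp4:1 pp5:1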